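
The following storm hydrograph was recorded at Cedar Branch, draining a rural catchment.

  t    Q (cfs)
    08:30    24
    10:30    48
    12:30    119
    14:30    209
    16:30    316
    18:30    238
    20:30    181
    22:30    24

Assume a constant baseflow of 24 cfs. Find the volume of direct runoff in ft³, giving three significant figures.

Direct-runoff ordinates (Q − Q_b): 0.0, 24.0, 95.0, 185.0, 292.0, 214.0, 157.0, 0.0 cfs.
ΣQ_DR = 967.0 cfs.
With Δt = 2 h = 7200 s, V = ΣQ_DR · Δt = 967.0 × 7200 = 6.96 × 10^6 ft³.

V ≈ 6.96 × 10^6 ft³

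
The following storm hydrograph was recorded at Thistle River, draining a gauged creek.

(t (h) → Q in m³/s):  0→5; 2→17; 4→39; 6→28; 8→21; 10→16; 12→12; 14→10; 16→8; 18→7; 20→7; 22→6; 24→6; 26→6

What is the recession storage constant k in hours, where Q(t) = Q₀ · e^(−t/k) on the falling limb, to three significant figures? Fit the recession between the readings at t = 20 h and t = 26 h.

On the falling limb, Q drops from 7 to 6 m³/s between t = 20 h and t = 26 h (Δt = 6 h).
k = −Δt / ln(Q₂/Q₁) = −6 / ln(6/7) = 38.9 h.

k ≈ 38.9 h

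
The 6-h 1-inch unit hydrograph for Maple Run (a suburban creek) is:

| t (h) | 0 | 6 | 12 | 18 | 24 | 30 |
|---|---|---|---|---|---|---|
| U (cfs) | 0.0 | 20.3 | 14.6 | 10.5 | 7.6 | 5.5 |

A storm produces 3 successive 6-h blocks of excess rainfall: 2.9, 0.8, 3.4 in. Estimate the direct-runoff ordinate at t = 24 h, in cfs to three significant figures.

Q ≈ 80.1 cfs

By discrete convolution, Q_j = Σ (P_i / 1 in) · U_{j−i}.
At t = 24 h (j=4): Q = (2.9/1)·7.6 + (0.8/1)·10.5 + (3.4/1)·14.6 = 80.1 cfs.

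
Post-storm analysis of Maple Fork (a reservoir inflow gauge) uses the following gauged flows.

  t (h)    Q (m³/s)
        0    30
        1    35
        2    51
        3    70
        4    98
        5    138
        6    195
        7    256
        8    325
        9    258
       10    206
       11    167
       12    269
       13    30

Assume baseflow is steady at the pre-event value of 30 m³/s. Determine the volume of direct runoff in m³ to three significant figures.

Direct-runoff ordinates (Q − Q_b): 0.0, 5.0, 21.0, 40.0, 68.0, 108.0, 165.0, 226.0, 295.0, 228.0, 176.0, 137.0, 239.0, 0.0 m³/s.
ΣQ_DR = 1708 m³/s.
With Δt = 1 h = 3600 s, V = ΣQ_DR · Δt = 1708 × 3600 = 6.15 × 10^6 m³.

V ≈ 6.15 × 10^6 m³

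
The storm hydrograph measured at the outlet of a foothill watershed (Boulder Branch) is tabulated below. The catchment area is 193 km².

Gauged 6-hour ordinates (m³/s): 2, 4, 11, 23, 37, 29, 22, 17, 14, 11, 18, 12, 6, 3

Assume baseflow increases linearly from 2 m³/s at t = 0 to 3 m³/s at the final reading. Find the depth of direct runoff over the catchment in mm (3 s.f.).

d ≈ 19.5 mm

Direct runoff: 0.00, 1.92, 8.85, 20.77, 34.69, 26.62, 19.54, 14.46, 11.38, 8.31, 15.23, 9.15, 3.08, 0.00 m³/s; ΣQ_DR = 174.0 m³/s.
V = ΣQ_DR · Δt = 174.0 × 21600 s = 3.758 × 10^6 m³.
Over A = 193 km², depth = V / A = 19.5 mm.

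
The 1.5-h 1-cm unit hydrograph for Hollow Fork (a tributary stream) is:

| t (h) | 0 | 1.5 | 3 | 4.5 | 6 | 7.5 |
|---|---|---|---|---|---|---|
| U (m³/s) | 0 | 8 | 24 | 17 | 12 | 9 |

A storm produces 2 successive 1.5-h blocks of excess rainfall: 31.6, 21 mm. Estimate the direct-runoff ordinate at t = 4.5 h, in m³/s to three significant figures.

By discrete convolution, Q_j = Σ (P_i / 10 mm) · U_{j−i}.
At t = 4.5 h (j=3): Q = (31.6/10)·17 + (21/10)·24 = 104 m³/s.

Q ≈ 104 m³/s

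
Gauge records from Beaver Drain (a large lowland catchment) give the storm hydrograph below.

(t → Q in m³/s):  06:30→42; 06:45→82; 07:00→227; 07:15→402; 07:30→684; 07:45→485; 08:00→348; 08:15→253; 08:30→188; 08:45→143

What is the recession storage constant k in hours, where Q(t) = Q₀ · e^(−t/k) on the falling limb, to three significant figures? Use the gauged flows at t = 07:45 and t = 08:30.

On the falling limb, Q drops from 485 to 188 m³/s between t = 07:45 and t = 08:30 (Δt = 0.75 h).
k = −Δt / ln(Q₂/Q₁) = −0.75 / ln(188/485) = 0.791 h.

k ≈ 0.791 h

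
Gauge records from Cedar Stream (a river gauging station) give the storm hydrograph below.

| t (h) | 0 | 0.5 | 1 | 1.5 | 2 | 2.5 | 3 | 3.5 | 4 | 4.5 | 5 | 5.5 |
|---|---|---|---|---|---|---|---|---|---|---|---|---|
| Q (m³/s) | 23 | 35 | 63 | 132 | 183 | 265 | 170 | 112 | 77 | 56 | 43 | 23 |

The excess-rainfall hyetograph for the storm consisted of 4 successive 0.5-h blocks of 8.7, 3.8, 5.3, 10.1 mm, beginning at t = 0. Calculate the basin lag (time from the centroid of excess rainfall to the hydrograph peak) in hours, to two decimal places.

Centroid of excess rainfall: t_c = Σ P_i·t̄_i / ΣP_i = 1.0511 h (block centres at 0.25, 0.75, 1.25, 1.75 h).
Hydrograph peak occurs at t = 2.5 h, so basin lag t_L = 2.5 − 1.0511 = 1.45 h.

t_L ≈ 1.45 h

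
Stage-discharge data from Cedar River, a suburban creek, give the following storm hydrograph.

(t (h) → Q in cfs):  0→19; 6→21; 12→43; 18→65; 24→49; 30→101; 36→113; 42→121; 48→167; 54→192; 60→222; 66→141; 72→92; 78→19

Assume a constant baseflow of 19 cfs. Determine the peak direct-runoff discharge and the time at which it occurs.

Subtracting baseflow gives direct-runoff ordinates: 0.0, 2.0, 24.0, 46.0, 30.0, 82.0, 94.0, 102.0, 148.0, 173.0, 203.0, 122.0, 73.0, 0.0 cfs.
The maximum is 203.0 cfs, occurring at the reading for t = 60 h.

Q_p = 203.0 cfs at t = 60 h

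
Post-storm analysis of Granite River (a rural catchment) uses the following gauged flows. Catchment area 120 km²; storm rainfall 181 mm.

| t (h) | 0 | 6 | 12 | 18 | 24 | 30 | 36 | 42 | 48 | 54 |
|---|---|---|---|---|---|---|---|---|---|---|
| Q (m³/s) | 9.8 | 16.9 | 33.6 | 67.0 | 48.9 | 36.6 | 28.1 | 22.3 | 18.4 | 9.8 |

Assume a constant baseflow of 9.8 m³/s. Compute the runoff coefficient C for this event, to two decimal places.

C ≈ 0.19

ΣQ_DR = 193.4 m³/s; V = ΣQ_DR·Δt = 4.177 × 10^6 m³.
Runoff depth d = V / A = 34.81 mm.
C = d / P = 34.81 / 181 = 0.19.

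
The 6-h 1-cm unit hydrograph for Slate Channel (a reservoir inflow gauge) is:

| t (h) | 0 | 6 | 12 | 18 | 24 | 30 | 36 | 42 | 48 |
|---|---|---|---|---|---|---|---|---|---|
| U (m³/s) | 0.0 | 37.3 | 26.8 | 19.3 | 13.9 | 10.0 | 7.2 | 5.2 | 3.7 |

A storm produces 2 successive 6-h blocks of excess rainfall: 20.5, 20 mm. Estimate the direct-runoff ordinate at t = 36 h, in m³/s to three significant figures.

Q ≈ 34.8 m³/s

By discrete convolution, Q_j = Σ (P_i / 10 mm) · U_{j−i}.
At t = 36 h (j=6): Q = (20.5/10)·7.2 + (20/10)·10.0 = 34.8 m³/s.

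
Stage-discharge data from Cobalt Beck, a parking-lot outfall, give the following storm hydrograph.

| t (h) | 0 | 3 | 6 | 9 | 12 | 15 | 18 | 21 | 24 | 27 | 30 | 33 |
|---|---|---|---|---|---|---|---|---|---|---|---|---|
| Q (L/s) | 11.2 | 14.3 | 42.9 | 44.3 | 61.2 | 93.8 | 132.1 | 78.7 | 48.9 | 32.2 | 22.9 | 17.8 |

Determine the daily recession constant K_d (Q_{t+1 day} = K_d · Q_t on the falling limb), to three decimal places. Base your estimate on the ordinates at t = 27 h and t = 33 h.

K_d ≈ 0.093

Between t = 27 h and t = 33 h the flow falls from 32.2 to 17.8 L/s over 2×3 h = 6 h.
Per-interval ratio K = (17.8/32.2)^(1/2) = 0.7435; K_d = K^(24/3) = 0.093.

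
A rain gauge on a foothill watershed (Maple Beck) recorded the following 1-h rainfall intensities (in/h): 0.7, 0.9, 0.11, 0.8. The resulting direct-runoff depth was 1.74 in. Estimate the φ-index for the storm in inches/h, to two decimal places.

φ ≈ 0.22 in/h

Only the 3 blocks with intensity above φ contribute runoff: 0.7, 0.9, 0.8 in/h.
Σ(I−φ)·Δt = d  ⇒  (0.7+0.9+0.8 − 3φ)·1 = 1.74
φ = (2.400 − 1.74/1) / 3 = 0.22 in/h.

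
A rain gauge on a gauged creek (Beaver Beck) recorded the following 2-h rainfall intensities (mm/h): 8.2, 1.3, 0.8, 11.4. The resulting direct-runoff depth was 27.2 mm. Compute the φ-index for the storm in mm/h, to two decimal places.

φ ≈ 3.00 mm/h

Only the 2 blocks with intensity above φ contribute runoff: 8.2, 11.4 mm/h.
Σ(I−φ)·Δt = d  ⇒  (8.2+11.4 − 2φ)·2 = 27.2
φ = (19.60 − 27.2/2) / 2 = 3.00 mm/h.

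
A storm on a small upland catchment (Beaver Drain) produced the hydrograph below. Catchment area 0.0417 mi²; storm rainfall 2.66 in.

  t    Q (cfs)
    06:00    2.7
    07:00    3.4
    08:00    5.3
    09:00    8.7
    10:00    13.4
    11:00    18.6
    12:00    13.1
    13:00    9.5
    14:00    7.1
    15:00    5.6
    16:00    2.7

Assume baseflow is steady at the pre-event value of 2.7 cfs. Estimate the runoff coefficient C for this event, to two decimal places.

C ≈ 0.84

ΣQ_DR = 60.40 cfs; V = ΣQ_DR·Δt = 2.174 × 10^5 ft³.
Runoff depth d = V / A = 2.244 in.
C = d / P = 2.244 / 2.66 = 0.84.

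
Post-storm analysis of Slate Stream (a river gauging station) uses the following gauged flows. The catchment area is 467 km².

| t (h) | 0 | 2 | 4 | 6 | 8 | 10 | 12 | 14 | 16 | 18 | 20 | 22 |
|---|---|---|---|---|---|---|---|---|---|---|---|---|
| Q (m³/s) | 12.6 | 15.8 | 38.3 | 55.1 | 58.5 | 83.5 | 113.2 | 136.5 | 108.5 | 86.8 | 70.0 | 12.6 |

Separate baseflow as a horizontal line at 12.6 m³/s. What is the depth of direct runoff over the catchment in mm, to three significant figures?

d ≈ 9.87 mm

Direct runoff: 0.0, 3.2, 25.7, 42.5, 45.9, 70.9, 100.6, 123.9, 95.9, 74.2, 57.4, 0.0 m³/s; ΣQ_DR = 640.2 m³/s.
V = ΣQ_DR · Δt = 640.2 × 7200 s = 4.609 × 10^6 m³.
Over A = 467 km², depth = V / A = 9.87 mm.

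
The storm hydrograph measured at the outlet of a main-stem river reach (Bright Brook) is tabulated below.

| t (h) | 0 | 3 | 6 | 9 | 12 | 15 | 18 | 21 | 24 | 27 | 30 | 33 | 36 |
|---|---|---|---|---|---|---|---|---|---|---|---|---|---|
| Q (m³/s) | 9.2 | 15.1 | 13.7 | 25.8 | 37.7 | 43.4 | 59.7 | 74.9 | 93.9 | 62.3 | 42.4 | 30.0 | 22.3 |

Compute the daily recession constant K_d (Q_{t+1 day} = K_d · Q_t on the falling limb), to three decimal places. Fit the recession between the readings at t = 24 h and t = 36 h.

K_d ≈ 0.056

Between t = 24 h and t = 36 h the flow falls from 93.9 to 22.3 m³/s over 4×3 h = 12 h.
Per-interval ratio K = (22.3/93.9)^(1/4) = 0.6981; K_d = K^(24/3) = 0.056.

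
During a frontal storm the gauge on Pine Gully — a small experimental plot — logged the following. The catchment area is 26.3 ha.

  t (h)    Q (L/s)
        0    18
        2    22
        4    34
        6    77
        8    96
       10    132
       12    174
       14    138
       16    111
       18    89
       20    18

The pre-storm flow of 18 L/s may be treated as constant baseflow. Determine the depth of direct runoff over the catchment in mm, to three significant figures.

Direct runoff: 0.0, 4.0, 16.0, 59.0, 78.0, 114.0, 156.0, 120.0, 93.0, 71.0, 0.0 L/s; ΣQ_DR = 711.0 L/s.
V = ΣQ_DR · Δt = 711.0 × 7200 s = 5.119 × 10^6 L.
Over A = 26.3 ha, depth = V / A = 19.5 mm.

d ≈ 19.5 mm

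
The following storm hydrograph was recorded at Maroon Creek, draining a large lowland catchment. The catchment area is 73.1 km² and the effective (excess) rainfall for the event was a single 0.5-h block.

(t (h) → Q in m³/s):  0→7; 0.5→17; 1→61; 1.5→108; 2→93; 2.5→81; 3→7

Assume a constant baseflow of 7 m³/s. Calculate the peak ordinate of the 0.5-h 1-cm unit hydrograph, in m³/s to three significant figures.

Direct runoff: 0.0, 10.0, 54.0, 101.0, 86.0, 74.0, 0.0 m³/s; ΣQ_DR = 325.0 m³/s, peak = 101.0 m³/s.
Runoff depth d = ΣQ_DR·Δt / A = 325.0 × 1800 / (73.1 km²) = 8.003 mm.
The 1-cm UH is the DRH scaled by (10 mm)/d, so U_p = 101.0 × 10/8.003 = 126 m³/s.

U_p ≈ 126 m³/s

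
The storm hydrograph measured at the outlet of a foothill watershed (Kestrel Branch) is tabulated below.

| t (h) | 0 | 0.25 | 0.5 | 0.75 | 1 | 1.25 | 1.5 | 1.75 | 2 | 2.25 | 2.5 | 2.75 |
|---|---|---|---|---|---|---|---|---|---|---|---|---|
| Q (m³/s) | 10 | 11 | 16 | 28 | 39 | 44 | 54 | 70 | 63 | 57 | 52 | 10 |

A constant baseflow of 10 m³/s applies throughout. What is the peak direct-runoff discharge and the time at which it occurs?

Q_p = 60.0 m³/s at t = 1.75 h

Subtracting baseflow gives direct-runoff ordinates: 0.0, 1.0, 6.0, 18.0, 29.0, 34.0, 44.0, 60.0, 53.0, 47.0, 42.0, 0.0 m³/s.
The maximum is 60.0 m³/s, occurring at the reading for t = 1.75 h.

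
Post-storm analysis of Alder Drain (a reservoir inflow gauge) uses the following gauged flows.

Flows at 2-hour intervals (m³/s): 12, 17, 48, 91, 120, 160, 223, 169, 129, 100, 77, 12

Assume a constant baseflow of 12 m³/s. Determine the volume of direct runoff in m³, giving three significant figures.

Direct-runoff ordinates (Q − Q_b): 0.0, 5.0, 36.0, 79.0, 108.0, 148.0, 211.0, 157.0, 117.0, 88.0, 65.0, 0.0 m³/s.
ΣQ_DR = 1014 m³/s.
With Δt = 2 h = 7200 s, V = ΣQ_DR · Δt = 1014 × 7200 = 7.30 × 10^6 m³.

V ≈ 7.30 × 10^6 m³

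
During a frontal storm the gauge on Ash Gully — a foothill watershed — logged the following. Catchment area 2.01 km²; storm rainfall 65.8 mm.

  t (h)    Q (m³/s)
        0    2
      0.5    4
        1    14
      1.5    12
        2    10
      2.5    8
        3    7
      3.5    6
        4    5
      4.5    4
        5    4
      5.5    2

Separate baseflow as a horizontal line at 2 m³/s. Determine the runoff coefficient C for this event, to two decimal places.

C ≈ 0.73

ΣQ_DR = 54.00 m³/s; V = ΣQ_DR·Δt = 97200 m³.
Runoff depth d = V / A = 48.36 mm.
C = d / P = 48.36 / 65.8 = 0.73.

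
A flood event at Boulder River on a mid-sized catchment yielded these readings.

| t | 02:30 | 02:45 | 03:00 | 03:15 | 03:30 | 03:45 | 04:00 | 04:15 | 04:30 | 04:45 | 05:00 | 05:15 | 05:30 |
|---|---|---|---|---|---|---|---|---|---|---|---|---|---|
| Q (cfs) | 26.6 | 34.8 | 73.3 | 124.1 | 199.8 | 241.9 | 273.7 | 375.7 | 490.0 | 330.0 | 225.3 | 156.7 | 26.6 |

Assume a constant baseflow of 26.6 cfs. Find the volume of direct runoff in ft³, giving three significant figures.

Direct-runoff ordinates (Q − Q_b): 0.0, 8.2, 46.7, 97.5, 173.2, 215.3, 247.1, 349.1, 463.4, 303.4, 198.7, 130.1, 0.0 cfs.
ΣQ_DR = 2233 cfs.
With Δt = 0.25 h = 900 s, V = ΣQ_DR · Δt = 2233 × 900 = 2.01 × 10^6 ft³.

V ≈ 2.01 × 10^6 ft³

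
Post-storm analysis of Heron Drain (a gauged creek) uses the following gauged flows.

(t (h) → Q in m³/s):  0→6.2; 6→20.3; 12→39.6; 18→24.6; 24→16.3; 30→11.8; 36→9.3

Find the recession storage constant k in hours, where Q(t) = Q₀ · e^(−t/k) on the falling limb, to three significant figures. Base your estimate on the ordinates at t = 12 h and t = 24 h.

On the falling limb, Q drops from 39.6 to 16.3 m³/s between t = 12 h and t = 24 h (Δt = 12 h).
k = −Δt / ln(Q₂/Q₁) = −12 / ln(16.3/39.6) = 13.5 h.

k ≈ 13.5 h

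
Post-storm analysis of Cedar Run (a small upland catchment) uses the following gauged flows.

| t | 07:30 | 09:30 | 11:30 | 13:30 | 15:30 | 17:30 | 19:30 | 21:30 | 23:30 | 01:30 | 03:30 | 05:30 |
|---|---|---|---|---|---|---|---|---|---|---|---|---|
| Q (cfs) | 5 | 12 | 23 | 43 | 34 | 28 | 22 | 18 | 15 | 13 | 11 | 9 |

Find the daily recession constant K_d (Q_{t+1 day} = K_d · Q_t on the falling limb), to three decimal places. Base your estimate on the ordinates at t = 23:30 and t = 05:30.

Between t = 23:30 and t = 05:30 the flow falls from 15 to 9 cfs over 3×2 h = 6 h.
Per-interval ratio K = (9/15)^(1/3) = 0.8434; K_d = K^(24/2) = 0.130.

K_d ≈ 0.130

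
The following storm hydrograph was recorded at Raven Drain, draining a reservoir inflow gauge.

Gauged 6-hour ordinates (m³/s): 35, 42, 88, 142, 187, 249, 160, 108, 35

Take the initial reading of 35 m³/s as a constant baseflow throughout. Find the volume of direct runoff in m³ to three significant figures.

V ≈ 1.58 × 10^7 m³

Direct-runoff ordinates (Q − Q_b): 0.0, 7.0, 53.0, 107.0, 152.0, 214.0, 125.0, 73.0, 0.0 m³/s.
ΣQ_DR = 731.0 m³/s.
With Δt = 6 h = 21600 s, V = ΣQ_DR · Δt = 731.0 × 21600 = 1.58 × 10^7 m³.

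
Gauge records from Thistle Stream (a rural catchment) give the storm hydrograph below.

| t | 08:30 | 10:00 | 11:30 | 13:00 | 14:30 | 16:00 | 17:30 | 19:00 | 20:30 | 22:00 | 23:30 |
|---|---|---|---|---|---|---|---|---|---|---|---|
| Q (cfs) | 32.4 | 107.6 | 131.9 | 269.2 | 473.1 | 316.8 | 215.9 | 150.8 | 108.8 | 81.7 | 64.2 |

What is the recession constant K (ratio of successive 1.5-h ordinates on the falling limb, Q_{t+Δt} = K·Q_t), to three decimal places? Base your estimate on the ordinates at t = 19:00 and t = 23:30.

Using the recession-limb readings at t = 19:00 and t = 23:30: Q falls from 150.8 to 64.2 cfs over 3 intervals.
K = (Q₂/Q₁)^(1/3) = (64.2/150.8)^(1/3) = 0.752.

K ≈ 0.752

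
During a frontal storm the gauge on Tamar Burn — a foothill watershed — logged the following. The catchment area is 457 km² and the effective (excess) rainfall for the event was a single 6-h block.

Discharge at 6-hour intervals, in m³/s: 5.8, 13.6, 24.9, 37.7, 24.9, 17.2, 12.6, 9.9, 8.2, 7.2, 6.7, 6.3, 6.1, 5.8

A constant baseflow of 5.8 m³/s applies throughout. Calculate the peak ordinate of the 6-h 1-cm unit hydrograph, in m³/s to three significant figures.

U_p ≈ 63.9 m³/s

Direct runoff: 0.0, 7.8, 19.1, 31.9, 19.1, 11.4, 6.8, 4.1, 2.4, 1.4, 0.9, 0.5, 0.3, 0.0 m³/s; ΣQ_DR = 105.7 m³/s, peak = 31.9 m³/s.
Runoff depth d = ΣQ_DR·Δt / A = 105.7 × 21600 / (457 km²) = 4.996 mm.
The 1-cm UH is the DRH scaled by (10 mm)/d, so U_p = 31.9 × 10/4.996 = 63.9 m³/s.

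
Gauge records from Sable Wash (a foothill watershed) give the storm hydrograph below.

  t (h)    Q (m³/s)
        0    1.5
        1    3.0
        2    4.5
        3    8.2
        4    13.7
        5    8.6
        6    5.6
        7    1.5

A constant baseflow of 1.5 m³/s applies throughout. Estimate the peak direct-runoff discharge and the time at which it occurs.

Q_p = 12.2 m³/s at t = 4 h

Subtracting baseflow gives direct-runoff ordinates: 0.0, 1.5, 3.0, 6.7, 12.2, 7.1, 4.1, 0.0 m³/s.
The maximum is 12.2 m³/s, occurring at the reading for t = 4 h.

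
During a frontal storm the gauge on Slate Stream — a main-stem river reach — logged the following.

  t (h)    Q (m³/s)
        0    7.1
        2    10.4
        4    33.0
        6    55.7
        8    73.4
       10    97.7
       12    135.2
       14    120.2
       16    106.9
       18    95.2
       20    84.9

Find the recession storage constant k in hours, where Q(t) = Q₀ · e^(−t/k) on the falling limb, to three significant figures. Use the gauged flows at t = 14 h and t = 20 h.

On the falling limb, Q drops from 120.2 to 84.9 m³/s between t = 14 h and t = 20 h (Δt = 6 h).
k = −Δt / ln(Q₂/Q₁) = −6 / ln(84.9/120.2) = 17.3 h.

k ≈ 17.3 h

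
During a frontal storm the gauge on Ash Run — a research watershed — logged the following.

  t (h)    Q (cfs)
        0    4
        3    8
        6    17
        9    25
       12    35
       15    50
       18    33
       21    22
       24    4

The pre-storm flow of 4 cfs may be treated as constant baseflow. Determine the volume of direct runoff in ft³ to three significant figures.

Direct-runoff ordinates (Q − Q_b): 0.0, 4.0, 13.0, 21.0, 31.0, 46.0, 29.0, 18.0, 0.0 cfs.
ΣQ_DR = 162.0 cfs.
With Δt = 3 h = 10800 s, V = ΣQ_DR · Δt = 162.0 × 10800 = 1.75 × 10^6 ft³.

V ≈ 1.75 × 10^6 ft³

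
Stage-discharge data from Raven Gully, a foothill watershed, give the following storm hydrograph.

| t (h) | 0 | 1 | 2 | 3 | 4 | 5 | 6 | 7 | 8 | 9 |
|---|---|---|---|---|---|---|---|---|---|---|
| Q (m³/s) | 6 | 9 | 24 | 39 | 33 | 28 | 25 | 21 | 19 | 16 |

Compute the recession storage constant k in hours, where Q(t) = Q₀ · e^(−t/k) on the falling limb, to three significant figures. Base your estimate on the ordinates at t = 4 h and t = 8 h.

On the falling limb, Q drops from 33 to 19 m³/s between t = 4 h and t = 8 h (Δt = 4 h).
k = −Δt / ln(Q₂/Q₁) = −4 / ln(19/33) = 7.25 h.

k ≈ 7.25 h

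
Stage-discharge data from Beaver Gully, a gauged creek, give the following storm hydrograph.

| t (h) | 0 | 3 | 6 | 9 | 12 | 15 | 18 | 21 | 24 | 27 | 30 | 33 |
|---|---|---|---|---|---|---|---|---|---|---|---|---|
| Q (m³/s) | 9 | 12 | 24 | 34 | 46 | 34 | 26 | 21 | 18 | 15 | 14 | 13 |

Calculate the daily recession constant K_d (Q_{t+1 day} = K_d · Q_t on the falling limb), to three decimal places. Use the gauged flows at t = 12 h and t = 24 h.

Between t = 12 h and t = 24 h the flow falls from 46 to 18 m³/s over 4×3 h = 12 h.
Per-interval ratio K = (18/46)^(1/4) = 0.7909; K_d = K^(24/3) = 0.153.

K_d ≈ 0.153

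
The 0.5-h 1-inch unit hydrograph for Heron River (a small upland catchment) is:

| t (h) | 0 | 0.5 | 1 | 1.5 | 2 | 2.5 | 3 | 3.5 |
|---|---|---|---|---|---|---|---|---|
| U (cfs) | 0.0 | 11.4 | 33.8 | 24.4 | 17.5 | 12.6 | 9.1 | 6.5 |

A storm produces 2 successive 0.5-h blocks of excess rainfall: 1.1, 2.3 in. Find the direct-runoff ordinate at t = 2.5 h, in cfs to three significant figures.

Q ≈ 54.1 cfs

By discrete convolution, Q_j = Σ (P_i / 1 in) · U_{j−i}.
At t = 2.5 h (j=5): Q = (1.1/1)·12.6 + (2.3/1)·17.5 = 54.1 cfs.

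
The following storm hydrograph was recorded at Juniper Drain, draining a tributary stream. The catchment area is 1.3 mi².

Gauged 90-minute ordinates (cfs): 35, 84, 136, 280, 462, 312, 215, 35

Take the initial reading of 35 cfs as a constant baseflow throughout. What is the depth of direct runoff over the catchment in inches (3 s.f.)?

d ≈ 2.29 in

Direct runoff: 0.0, 49.0, 101.0, 245.0, 427.0, 277.0, 180.0, 0.0 cfs; ΣQ_DR = 1279 cfs.
V = ΣQ_DR · Δt = 1279 × 5400 s = 6.907 × 10^6 ft³.
Over A = 1.3 mi², depth = V / A = 2.29 in.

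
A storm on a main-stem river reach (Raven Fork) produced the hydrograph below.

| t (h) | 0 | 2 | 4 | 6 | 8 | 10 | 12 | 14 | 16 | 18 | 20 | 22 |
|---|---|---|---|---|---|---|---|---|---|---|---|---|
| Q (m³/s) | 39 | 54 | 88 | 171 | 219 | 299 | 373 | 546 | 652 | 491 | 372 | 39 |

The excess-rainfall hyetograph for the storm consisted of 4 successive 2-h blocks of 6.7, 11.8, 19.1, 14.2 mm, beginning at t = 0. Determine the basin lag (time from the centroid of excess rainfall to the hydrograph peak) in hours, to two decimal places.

t_L ≈ 11.42 h

Centroid of excess rainfall: t_c = Σ P_i·t̄_i / ΣP_i = 4.5753 h (block centres at 1, 3, 5, 7 h).
Hydrograph peak occurs at t = 16 h, so basin lag t_L = 16 − 4.5753 = 11.42 h.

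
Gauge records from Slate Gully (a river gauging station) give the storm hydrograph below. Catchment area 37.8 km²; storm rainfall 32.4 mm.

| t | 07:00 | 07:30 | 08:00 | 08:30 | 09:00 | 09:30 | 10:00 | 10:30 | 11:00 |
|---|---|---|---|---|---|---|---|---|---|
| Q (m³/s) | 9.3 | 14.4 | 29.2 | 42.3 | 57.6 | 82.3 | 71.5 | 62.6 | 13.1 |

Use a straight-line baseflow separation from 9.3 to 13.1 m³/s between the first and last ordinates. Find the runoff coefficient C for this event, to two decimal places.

ΣQ_DR = 281.5 m³/s; V = ΣQ_DR·Δt = 5.067 × 10^5 m³.
Runoff depth d = V / A = 13.40 mm.
C = d / P = 13.40 / 32.4 = 0.41.

C ≈ 0.41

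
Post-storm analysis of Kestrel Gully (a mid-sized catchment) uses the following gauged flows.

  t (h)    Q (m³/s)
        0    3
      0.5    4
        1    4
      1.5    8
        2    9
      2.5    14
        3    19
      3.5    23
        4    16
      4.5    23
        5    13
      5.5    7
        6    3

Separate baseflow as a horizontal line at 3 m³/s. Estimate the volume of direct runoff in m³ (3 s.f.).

Direct-runoff ordinates (Q − Q_b): 0.0, 1.0, 1.0, 5.0, 6.0, 11.0, 16.0, 20.0, 13.0, 20.0, 10.0, 4.0, 0.0 m³/s.
ΣQ_DR = 107.0 m³/s.
With Δt = 0.5 h = 1800 s, V = ΣQ_DR · Δt = 107.0 × 1800 = 1.93 × 10^5 m³.

V ≈ 1.93 × 10^5 m³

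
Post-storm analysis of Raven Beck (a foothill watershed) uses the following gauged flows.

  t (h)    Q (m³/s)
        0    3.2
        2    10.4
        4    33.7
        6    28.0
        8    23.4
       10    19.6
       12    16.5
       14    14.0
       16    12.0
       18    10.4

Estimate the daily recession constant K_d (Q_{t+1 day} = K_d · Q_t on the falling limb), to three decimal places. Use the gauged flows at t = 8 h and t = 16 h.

Between t = 8 h and t = 16 h the flow falls from 23.4 to 12.0 m³/s over 4×2 h = 8 h.
Per-interval ratio K = (12.0/23.4)^(1/4) = 0.8462; K_d = K^(24/2) = 0.135.

K_d ≈ 0.135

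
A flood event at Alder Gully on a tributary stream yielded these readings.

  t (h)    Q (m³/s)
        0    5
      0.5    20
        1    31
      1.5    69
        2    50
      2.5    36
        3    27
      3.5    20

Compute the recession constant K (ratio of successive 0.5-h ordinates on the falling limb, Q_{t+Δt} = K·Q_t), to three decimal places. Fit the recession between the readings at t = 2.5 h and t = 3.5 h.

K ≈ 0.745

Using the recession-limb readings at t = 2.5 h and t = 3.5 h: Q falls from 36 to 20 m³/s over 2 intervals.
K = (Q₂/Q₁)^(1/2) = (20/36)^(1/2) = 0.745.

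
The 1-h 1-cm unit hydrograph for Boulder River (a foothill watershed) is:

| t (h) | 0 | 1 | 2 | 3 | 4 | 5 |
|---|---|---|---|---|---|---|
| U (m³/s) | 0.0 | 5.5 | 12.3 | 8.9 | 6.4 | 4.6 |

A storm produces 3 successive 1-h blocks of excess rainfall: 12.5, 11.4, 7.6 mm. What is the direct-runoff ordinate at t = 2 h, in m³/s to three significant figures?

Q ≈ 21.6 m³/s

By discrete convolution, Q_j = Σ (P_i / 10 mm) · U_{j−i}.
At t = 2 h (j=2): Q = (12.5/10)·12.3 + (11.4/10)·5.5 + (7.6/10)·0.0 = 21.6 m³/s.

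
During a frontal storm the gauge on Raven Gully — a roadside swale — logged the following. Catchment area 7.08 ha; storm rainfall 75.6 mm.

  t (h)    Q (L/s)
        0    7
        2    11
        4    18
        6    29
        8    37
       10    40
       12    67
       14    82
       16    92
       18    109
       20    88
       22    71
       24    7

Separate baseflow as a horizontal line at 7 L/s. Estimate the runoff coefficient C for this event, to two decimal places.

C ≈ 0.76

ΣQ_DR = 567.0 L/s; V = ΣQ_DR·Δt = 4.082 × 10^6 L.
Runoff depth d = V / A = 57.66 mm.
C = d / P = 57.66 / 75.6 = 0.76.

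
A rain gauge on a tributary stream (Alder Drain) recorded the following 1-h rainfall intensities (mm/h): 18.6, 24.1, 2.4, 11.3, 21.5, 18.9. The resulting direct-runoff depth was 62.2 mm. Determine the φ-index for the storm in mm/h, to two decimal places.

Only the 5 blocks with intensity above φ contribute runoff: 18.6, 24.1, 11.3, 21.5, 18.9 mm/h.
Σ(I−φ)·Δt = d  ⇒  (18.6+24.1+11.3+21.5+18.9 − 5φ)·1 = 62.2
φ = (94.40 − 62.2/1) / 5 = 6.44 mm/h.

φ ≈ 6.44 mm/h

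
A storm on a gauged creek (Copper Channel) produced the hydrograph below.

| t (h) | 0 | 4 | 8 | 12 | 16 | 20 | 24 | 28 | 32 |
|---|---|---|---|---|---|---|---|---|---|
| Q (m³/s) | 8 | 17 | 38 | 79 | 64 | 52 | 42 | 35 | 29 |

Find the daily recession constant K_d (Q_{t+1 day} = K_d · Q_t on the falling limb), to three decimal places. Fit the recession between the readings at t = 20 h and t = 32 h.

K_d ≈ 0.311

Between t = 20 h and t = 32 h the flow falls from 52 to 29 m³/s over 3×4 h = 12 h.
Per-interval ratio K = (29/52)^(1/3) = 0.8231; K_d = K^(24/4) = 0.311.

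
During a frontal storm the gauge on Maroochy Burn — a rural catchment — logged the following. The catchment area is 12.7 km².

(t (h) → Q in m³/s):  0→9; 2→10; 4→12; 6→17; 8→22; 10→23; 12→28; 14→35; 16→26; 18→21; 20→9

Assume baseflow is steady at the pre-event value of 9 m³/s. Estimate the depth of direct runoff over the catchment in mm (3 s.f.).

d ≈ 64.1 mm

Direct runoff: 0.0, 1.0, 3.0, 8.0, 13.0, 14.0, 19.0, 26.0, 17.0, 12.0, 0.0 m³/s; ΣQ_DR = 113.0 m³/s.
V = ΣQ_DR · Δt = 113.0 × 7200 s = 8.136 × 10^5 m³.
Over A = 12.7 km², depth = V / A = 64.1 mm.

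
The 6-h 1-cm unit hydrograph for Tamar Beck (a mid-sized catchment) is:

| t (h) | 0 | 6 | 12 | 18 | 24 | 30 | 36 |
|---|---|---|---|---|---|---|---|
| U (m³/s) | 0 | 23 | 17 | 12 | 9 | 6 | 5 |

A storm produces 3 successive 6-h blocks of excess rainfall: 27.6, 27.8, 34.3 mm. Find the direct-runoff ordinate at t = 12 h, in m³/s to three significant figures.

By discrete convolution, Q_j = Σ (P_i / 10 mm) · U_{j−i}.
At t = 12 h (j=2): Q = (27.6/10)·17 + (27.8/10)·23 + (34.3/10)·0 = 111 m³/s.

Q ≈ 111 m³/s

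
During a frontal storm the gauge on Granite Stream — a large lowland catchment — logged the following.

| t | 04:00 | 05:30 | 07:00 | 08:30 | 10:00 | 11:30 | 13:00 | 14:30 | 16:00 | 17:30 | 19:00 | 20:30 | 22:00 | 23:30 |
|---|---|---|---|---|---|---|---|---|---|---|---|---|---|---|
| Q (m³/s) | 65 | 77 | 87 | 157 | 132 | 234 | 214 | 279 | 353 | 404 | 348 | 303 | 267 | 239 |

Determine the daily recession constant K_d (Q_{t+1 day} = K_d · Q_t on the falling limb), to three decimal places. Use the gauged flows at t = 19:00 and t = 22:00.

Between t = 19:00 and t = 22:00 the flow falls from 348 to 267 m³/s over 2×1.5 h = 3 h.
Per-interval ratio K = (267/348)^(1/2) = 0.8759; K_d = K^(24/1.5) = 0.120.

K_d ≈ 0.120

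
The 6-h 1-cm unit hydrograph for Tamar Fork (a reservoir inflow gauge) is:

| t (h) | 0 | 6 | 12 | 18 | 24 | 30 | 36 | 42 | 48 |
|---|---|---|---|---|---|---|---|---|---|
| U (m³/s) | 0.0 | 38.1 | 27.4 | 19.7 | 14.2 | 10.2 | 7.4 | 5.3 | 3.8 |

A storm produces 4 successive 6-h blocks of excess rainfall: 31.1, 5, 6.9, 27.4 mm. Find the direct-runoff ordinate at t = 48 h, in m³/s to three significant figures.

Q ≈ 47.5 m³/s

By discrete convolution, Q_j = Σ (P_i / 10 mm) · U_{j−i}.
At t = 48 h (j=8): Q = (31.1/10)·3.8 + (5/10)·5.3 + (6.9/10)·7.4 + (27.4/10)·10.2 = 47.5 m³/s.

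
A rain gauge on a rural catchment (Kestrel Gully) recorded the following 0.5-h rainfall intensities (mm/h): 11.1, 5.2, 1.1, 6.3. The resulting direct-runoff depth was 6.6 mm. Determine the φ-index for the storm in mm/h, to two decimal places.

Only the 3 blocks with intensity above φ contribute runoff: 11.1, 5.2, 6.3 mm/h.
Σ(I−φ)·Δt = d  ⇒  (11.1+5.2+6.3 − 3φ)·0.5 = 6.6
φ = (22.60 − 6.6/0.5) / 3 = 3.13 mm/h.

φ ≈ 3.13 mm/h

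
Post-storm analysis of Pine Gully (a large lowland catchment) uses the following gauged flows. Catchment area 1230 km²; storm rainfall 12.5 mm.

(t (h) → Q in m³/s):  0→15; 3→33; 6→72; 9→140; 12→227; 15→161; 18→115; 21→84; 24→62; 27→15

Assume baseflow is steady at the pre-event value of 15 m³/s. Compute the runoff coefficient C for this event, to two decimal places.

ΣQ_DR = 774.0 m³/s; V = ΣQ_DR·Δt = 8.359 × 10^6 m³.
Runoff depth d = V / A = 6.796 mm.
C = d / P = 6.796 / 12.5 = 0.54.

C ≈ 0.54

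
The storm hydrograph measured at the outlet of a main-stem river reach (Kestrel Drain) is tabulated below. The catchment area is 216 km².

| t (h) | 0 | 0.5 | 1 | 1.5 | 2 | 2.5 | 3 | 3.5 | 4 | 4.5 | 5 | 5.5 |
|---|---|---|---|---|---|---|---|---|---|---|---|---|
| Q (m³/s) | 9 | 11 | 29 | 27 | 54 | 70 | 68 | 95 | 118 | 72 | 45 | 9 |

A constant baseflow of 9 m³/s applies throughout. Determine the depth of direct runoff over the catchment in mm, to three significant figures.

Direct runoff: 0.0, 2.0, 20.0, 18.0, 45.0, 61.0, 59.0, 86.0, 109.0, 63.0, 36.0, 0.0 m³/s; ΣQ_DR = 499.0 m³/s.
V = ΣQ_DR · Δt = 499.0 × 1800 s = 8.982 × 10^5 m³.
Over A = 216 km², depth = V / A = 4.16 mm.

d ≈ 4.16 mm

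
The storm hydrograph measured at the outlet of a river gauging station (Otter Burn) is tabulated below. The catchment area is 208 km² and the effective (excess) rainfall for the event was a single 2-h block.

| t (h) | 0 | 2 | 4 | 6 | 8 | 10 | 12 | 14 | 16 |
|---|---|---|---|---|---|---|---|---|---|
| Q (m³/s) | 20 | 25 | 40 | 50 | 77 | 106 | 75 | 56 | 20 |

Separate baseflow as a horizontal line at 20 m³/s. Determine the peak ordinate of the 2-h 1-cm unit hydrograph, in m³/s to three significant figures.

U_p ≈ 86.0 m³/s

Direct runoff: 0.0, 5.0, 20.0, 30.0, 57.0, 86.0, 55.0, 36.0, 0.0 m³/s; ΣQ_DR = 289.0 m³/s, peak = 86.0 m³/s.
Runoff depth d = ΣQ_DR·Δt / A = 289.0 × 7200 / (208 km²) = 10.00 mm.
The 1-cm UH is the DRH scaled by (10 mm)/d, so U_p = 86.0 × 10/10.00 = 86.0 m³/s.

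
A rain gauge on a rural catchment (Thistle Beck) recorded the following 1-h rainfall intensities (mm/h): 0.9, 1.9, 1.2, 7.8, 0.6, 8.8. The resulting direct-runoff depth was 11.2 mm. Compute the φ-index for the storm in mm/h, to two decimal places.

Only the 2 blocks with intensity above φ contribute runoff: 7.8, 8.8 mm/h.
Σ(I−φ)·Δt = d  ⇒  (7.8+8.8 − 2φ)·1 = 11.2
φ = (16.60 − 11.2/1) / 2 = 2.70 mm/h.

φ ≈ 2.70 mm/h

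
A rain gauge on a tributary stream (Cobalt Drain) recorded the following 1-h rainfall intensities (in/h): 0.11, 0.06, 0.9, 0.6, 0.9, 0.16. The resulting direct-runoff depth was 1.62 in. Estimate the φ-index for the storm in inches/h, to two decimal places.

φ ≈ 0.26 in/h

Only the 3 blocks with intensity above φ contribute runoff: 0.9, 0.6, 0.9 in/h.
Σ(I−φ)·Δt = d  ⇒  (0.9+0.6+0.9 − 3φ)·1 = 1.62
φ = (2.400 − 1.62/1) / 3 = 0.26 in/h.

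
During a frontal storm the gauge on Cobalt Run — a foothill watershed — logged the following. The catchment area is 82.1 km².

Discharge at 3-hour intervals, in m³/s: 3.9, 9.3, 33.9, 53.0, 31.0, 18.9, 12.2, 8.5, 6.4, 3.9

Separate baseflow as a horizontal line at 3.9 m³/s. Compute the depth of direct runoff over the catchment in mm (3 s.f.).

d ≈ 18.7 mm

Direct runoff: 0.0, 5.4, 30.0, 49.1, 27.1, 15.0, 8.3, 4.6, 2.5, 0.0 m³/s; ΣQ_DR = 142.0 m³/s.
V = ΣQ_DR · Δt = 142.0 × 10800 s = 1.534 × 10^6 m³.
Over A = 82.1 km², depth = V / A = 18.7 mm.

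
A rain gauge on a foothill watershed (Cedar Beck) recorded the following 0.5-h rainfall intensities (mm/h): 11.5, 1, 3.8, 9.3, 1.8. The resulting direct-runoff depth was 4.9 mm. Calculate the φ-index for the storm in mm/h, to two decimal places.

Only the 2 blocks with intensity above φ contribute runoff: 11.5, 9.3 mm/h.
Σ(I−φ)·Δt = d  ⇒  (11.5+9.3 − 2φ)·0.5 = 4.9
φ = (20.80 − 4.9/0.5) / 2 = 5.50 mm/h.

φ ≈ 5.50 mm/h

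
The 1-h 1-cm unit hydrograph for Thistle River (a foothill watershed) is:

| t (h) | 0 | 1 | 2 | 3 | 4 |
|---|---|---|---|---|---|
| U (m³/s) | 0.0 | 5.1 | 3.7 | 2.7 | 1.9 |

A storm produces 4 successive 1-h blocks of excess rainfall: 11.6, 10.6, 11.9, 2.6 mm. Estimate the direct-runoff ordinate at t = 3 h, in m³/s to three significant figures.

By discrete convolution, Q_j = Σ (P_i / 10 mm) · U_{j−i}.
At t = 3 h (j=3): Q = (11.6/10)·2.7 + (10.6/10)·3.7 + (11.9/10)·5.1 + (2.6/10)·0.0 = 13.1 m³/s.

Q ≈ 13.1 m³/s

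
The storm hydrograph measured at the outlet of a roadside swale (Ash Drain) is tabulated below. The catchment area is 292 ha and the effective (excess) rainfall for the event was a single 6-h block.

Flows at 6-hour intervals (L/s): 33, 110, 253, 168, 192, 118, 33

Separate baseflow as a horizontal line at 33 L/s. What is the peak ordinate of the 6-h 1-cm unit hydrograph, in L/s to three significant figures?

Direct runoff: 0.0, 77.0, 220.0, 135.0, 159.0, 85.0, 0.0 L/s; ΣQ_DR = 676.0 L/s, peak = 220.0 L/s.
Runoff depth d = ΣQ_DR·Δt / A = 676.0 × 21600 / (292 ha) = 5.001 mm.
The 1-cm UH is the DRH scaled by (10 mm)/d, so U_p = 220.0 × 10/5.001 = 440 L/s.

U_p ≈ 440 L/s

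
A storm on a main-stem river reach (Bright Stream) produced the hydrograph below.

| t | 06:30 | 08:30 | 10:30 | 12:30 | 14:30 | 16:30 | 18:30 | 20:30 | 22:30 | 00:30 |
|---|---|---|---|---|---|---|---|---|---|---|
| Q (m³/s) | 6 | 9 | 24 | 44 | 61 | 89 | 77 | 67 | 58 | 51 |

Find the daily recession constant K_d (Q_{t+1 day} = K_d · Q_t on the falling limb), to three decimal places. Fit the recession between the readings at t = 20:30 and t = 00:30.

K_d ≈ 0.195

Between t = 20:30 and t = 00:30 the flow falls from 67 to 51 m³/s over 2×2 h = 4 h.
Per-interval ratio K = (51/67)^(1/2) = 0.8725; K_d = K^(24/2) = 0.195.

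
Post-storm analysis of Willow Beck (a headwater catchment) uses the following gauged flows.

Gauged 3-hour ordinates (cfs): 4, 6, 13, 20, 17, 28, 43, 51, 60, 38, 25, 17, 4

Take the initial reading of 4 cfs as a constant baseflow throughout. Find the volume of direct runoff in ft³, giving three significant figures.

Direct-runoff ordinates (Q − Q_b): 0.0, 2.0, 9.0, 16.0, 13.0, 24.0, 39.0, 47.0, 56.0, 34.0, 21.0, 13.0, 0.0 cfs.
ΣQ_DR = 274.0 cfs.
With Δt = 3 h = 10800 s, V = ΣQ_DR · Δt = 274.0 × 10800 = 2.96 × 10^6 ft³.

V ≈ 2.96 × 10^6 ft³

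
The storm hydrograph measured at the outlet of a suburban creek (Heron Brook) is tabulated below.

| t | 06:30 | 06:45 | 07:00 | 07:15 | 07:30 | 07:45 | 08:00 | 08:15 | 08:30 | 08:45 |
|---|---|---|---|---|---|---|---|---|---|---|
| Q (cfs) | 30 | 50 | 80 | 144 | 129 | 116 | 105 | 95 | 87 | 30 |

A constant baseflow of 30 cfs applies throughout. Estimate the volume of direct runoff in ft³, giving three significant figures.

V ≈ 5.09 × 10^5 ft³

Direct-runoff ordinates (Q − Q_b): 0.0, 20.0, 50.0, 114.0, 99.0, 86.0, 75.0, 65.0, 57.0, 0.0 cfs.
ΣQ_DR = 566.0 cfs.
With Δt = 0.25 h = 900 s, V = ΣQ_DR · Δt = 566.0 × 900 = 5.09 × 10^5 ft³.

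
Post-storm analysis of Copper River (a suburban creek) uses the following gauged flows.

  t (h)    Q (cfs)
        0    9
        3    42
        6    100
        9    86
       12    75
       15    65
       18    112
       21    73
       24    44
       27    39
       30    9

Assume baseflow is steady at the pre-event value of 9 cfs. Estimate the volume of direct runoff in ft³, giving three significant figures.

Direct-runoff ordinates (Q − Q_b): 0.0, 33.0, 91.0, 77.0, 66.0, 56.0, 103.0, 64.0, 35.0, 30.0, 0.0 cfs.
ΣQ_DR = 555.0 cfs.
With Δt = 3 h = 10800 s, V = ΣQ_DR · Δt = 555.0 × 10800 = 5.99 × 10^6 ft³.

V ≈ 5.99 × 10^6 ft³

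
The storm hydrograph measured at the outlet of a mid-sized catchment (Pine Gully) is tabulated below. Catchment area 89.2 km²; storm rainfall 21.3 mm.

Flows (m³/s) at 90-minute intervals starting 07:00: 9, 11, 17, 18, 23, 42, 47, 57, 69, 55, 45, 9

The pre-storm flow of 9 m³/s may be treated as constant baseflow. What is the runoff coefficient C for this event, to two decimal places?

ΣQ_DR = 294.0 m³/s; V = ΣQ_DR·Δt = 1.588 × 10^6 m³.
Runoff depth d = V / A = 17.80 mm.
C = d / P = 17.80 / 21.3 = 0.84.

C ≈ 0.84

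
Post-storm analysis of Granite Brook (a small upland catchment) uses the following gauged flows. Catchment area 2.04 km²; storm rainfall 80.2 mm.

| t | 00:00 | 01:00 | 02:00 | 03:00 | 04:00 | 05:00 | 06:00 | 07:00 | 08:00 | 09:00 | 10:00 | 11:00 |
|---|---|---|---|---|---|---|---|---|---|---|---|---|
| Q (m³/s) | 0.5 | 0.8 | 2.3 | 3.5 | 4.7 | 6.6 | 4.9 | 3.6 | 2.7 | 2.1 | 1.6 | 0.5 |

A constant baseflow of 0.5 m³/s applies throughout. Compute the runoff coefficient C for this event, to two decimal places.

C ≈ 0.61

ΣQ_DR = 27.80 m³/s; V = ΣQ_DR·Δt = 1.001 × 10^5 m³.
Runoff depth d = V / A = 49.06 mm.
C = d / P = 49.06 / 80.2 = 0.61.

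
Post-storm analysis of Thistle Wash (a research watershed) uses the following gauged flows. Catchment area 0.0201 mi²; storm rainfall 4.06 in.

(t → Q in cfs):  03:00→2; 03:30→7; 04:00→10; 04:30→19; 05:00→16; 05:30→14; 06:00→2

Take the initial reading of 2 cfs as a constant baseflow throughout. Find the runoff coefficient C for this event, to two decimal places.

C ≈ 0.53

ΣQ_DR = 56.00 cfs; V = ΣQ_DR·Δt = 1.008 × 10^5 ft³.
Runoff depth d = V / A = 2.159 in.
C = d / P = 2.159 / 4.06 = 0.53.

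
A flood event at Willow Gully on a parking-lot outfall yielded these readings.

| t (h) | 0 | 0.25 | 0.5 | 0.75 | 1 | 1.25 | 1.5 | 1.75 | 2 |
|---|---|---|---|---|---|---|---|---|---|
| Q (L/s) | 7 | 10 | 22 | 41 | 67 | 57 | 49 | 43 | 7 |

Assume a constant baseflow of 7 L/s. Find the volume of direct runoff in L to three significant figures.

Direct-runoff ordinates (Q − Q_b): 0.0, 3.0, 15.0, 34.0, 60.0, 50.0, 42.0, 36.0, 0.0 L/s.
ΣQ_DR = 240.0 L/s.
With Δt = 0.25 h = 900 s, V = ΣQ_DR · Δt = 240.0 × 900 = 2.16 × 10^5 L.

V ≈ 2.16 × 10^5 L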